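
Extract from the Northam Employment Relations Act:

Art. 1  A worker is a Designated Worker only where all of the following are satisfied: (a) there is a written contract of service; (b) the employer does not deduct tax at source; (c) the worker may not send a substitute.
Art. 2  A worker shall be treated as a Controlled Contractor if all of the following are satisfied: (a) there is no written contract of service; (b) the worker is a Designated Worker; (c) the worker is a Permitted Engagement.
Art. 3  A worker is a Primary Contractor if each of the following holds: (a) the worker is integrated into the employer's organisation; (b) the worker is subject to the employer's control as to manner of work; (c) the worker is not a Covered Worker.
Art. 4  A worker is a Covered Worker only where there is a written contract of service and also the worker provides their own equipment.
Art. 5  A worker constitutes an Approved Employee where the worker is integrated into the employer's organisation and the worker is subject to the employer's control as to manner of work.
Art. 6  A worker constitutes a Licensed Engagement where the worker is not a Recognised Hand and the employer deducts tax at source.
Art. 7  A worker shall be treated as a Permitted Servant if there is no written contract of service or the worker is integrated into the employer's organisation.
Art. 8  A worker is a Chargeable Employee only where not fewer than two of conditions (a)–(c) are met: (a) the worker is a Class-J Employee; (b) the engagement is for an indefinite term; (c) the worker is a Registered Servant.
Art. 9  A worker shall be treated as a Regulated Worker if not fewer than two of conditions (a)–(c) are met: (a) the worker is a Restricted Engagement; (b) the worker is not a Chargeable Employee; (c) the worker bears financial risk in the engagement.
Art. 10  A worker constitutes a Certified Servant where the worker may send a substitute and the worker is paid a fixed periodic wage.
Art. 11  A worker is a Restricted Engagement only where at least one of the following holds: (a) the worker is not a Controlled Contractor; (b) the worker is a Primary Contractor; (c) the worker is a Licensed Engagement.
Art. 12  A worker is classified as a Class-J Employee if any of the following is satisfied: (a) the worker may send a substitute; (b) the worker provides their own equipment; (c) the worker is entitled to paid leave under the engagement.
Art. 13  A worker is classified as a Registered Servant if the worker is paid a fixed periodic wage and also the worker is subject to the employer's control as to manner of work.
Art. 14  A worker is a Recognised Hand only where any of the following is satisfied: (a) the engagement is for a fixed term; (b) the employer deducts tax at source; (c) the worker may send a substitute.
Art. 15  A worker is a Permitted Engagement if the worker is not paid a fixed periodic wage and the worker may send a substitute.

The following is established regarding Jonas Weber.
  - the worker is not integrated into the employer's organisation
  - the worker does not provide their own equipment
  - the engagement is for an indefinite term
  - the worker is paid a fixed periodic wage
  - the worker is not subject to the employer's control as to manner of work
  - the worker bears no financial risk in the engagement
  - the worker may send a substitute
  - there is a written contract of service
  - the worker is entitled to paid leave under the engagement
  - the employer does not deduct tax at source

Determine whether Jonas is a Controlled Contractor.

No

article 1 — Designated Worker: [there is a written contract of service? yes] AND [the employer does not deduct tax at source? yes] AND [the worker may not send a substitute? no] → not satisfied.
article 15 — Permitted Engagement: [the worker is not paid a fixed periodic wage? no] AND [the worker may send a substitute? yes] → not satisfied.
article 2 — Controlled Contractor: [there is no written contract of service? no] AND [Designated Worker (article 1)? no] AND [Permitted Engagement (article 15)? no] → not satisfied.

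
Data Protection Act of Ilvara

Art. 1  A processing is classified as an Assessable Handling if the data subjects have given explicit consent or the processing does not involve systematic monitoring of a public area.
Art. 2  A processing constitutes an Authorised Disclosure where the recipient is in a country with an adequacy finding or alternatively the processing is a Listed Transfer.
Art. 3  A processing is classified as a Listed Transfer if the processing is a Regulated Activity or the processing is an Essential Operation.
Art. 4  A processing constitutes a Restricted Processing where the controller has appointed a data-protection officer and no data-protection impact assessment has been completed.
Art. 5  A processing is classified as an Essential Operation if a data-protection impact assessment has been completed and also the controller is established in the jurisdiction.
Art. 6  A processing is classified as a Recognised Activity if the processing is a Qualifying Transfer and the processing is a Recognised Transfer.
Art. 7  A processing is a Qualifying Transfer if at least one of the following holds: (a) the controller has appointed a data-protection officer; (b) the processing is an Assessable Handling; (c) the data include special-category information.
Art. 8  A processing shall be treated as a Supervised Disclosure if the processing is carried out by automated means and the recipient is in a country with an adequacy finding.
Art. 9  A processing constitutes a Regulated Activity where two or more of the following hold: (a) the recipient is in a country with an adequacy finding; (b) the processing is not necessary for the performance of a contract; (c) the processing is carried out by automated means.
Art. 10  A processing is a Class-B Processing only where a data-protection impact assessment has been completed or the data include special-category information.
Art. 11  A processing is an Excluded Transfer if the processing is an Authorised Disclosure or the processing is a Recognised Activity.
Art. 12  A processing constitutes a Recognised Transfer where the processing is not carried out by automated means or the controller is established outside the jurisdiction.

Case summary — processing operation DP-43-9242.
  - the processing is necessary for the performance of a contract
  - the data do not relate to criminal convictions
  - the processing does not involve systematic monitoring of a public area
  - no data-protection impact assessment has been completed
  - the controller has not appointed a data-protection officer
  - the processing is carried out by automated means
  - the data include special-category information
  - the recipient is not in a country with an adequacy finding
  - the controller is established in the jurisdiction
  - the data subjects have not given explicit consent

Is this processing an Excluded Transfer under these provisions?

No

article 9 — Regulated Activity: the recipient is in a country with an adequacy finding? no; the processing is not necessary for the performance of a contract? no; the processing is carried out by automated means? yes — 1 of 3 hold (need ≥2) → not satisfied.
article 5 — Essential Operation: [a data-protection impact assessment has been completed? no] AND [the controller is established in the jurisdiction? yes] → not satisfied.
article 3 — Listed Transfer: [Regulated Activity (article 9)? no] OR [Essential Operation (article 5)? no] → not satisfied.
article 2 — Authorised Disclosure: [the recipient is in a country with an adequacy finding? no] OR [Listed Transfer (article 3)? no] → not satisfied.
article 1 — Assessable Handling: [the data subjects have given explicit consent? no] OR [the processing does not involve systematic monitoring of a public area? yes] → satisfied.
article 7 — Qualifying Transfer: [the controller has appointed a data-protection officer? no] OR [Assessable Handling (article 1)? yes] OR [the data include special-category information? yes] → satisfied.
article 12 — Recognised Transfer: [the processing is not carried out by automated means? no] OR [the controller is established outside the jurisdiction? no] → not satisfied.
article 6 — Recognised Activity: [Qualifying Transfer (article 7)? yes] AND [Recognised Transfer (article 12)? no] → not satisfied.
article 11 — Excluded Transfer: [Authorised Disclosure (article 2)? no] OR [Recognised Activity (article 6)? no] → not satisfied.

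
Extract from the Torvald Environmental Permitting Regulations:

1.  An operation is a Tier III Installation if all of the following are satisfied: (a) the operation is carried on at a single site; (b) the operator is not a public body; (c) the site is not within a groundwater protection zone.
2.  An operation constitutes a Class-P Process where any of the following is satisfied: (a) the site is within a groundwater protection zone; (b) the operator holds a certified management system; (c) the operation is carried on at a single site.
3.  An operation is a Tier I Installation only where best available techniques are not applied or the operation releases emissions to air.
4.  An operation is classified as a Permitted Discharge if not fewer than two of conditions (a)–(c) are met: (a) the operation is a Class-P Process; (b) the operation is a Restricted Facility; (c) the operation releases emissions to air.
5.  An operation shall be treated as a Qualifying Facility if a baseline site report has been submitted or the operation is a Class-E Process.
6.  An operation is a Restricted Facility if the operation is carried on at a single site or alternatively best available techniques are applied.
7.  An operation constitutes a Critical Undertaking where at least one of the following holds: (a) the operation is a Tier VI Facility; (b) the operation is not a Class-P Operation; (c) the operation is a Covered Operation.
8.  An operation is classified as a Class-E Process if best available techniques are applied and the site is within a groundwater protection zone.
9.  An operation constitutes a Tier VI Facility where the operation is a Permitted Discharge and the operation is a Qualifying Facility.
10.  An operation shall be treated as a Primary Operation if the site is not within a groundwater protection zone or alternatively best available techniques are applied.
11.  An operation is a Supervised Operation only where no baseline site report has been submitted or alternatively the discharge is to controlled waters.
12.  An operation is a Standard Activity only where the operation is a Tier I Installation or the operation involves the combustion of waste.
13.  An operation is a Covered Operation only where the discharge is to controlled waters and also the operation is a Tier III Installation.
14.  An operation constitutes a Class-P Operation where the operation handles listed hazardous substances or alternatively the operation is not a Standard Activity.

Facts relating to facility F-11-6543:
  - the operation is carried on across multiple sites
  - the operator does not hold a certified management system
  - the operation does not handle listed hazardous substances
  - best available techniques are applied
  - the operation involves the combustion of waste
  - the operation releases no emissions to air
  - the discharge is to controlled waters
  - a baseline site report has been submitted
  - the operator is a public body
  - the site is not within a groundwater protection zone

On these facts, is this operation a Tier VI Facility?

No

Under paragraph 2: the site is within a groundwater protection zone? no; or the operator holds a certified management system? no; or the operation is carried on at a single site? no. So the operation is not a Class-P Process.
Under paragraph 6: the operation is carried on at a single site? no; or best available techniques are applied? yes. So the operation is a Restricted Facility.
Under paragraph 4: Class-P Process (paragraph 2)? no; Restricted Facility (paragraph 6)? yes; the operation releases emissions to air? no — 1 of 3 hold (need ≥2) → not satisfied.
Under paragraph 8: best available techniques are applied? yes; and the site is within a groundwater protection zone? no. So the operation is not a Class-E Process.
Under paragraph 5: a baseline site report has been submitted? yes; or Class-E Process (paragraph 8)? no. So the operation is a Qualifying Facility.
Under paragraph 9: Permitted Discharge (paragraph 4)? no; and Qualifying Facility (paragraph 5)? yes. So the operation is not a Tier VI Facility.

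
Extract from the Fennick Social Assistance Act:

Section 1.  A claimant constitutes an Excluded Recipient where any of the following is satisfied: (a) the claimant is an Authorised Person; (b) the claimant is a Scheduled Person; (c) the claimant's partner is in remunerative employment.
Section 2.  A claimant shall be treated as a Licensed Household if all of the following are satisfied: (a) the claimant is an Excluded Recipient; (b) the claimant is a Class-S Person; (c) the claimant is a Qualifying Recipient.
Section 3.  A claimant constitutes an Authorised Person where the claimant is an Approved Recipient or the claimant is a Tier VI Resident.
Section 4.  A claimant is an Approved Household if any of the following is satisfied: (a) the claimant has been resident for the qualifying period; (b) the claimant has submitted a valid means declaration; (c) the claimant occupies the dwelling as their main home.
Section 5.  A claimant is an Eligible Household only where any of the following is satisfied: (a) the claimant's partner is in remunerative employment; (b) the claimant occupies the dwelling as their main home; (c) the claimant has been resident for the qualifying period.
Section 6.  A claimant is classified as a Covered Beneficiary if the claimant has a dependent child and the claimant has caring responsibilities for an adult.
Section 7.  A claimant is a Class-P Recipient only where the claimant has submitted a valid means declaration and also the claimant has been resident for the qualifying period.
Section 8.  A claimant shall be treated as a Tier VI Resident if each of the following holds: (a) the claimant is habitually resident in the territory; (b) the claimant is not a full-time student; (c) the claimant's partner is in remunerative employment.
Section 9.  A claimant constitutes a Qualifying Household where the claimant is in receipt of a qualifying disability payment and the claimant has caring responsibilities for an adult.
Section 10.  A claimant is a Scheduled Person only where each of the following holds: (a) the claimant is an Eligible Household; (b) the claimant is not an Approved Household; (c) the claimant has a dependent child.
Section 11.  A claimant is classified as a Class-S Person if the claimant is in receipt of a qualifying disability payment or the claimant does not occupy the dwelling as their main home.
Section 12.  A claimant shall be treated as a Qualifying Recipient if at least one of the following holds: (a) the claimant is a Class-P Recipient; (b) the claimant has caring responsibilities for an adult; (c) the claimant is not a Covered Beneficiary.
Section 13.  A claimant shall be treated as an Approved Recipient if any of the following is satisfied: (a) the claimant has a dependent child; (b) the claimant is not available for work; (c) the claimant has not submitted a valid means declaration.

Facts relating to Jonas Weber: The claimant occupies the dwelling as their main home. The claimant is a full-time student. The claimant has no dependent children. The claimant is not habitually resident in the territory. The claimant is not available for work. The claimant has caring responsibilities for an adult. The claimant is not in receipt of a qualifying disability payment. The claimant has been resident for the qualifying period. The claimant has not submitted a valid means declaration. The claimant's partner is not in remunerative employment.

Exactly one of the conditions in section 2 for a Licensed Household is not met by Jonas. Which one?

Class-S Person

section 13 — Approved Recipient: [the claimant has a dependent child? no] OR [the claimant is not available for work? yes] OR [the claimant has not submitted a valid means declaration? yes] → satisfied.
section 8 — Tier VI Resident: [the claimant is habitually resident in the territory? no] AND [the claimant is not a full-time student? no] AND [the claimant's partner is in remunerative employment? no] → not satisfied.
section 3 — Authorised Person: [Approved Recipient (section 13)? yes] OR [Tier VI Resident (section 8)? no] → satisfied.
section 5 — Eligible Household: [the claimant's partner is in remunerative employment? no] OR [the claimant occupies the dwelling as their main home? yes] OR [the claimant has been resident for the qualifying period? yes] → satisfied.
section 4 — Approved Household: [the claimant has been resident for the qualifying period? yes] OR [the claimant has submitted a valid means declaration? no] OR [the claimant occupies the dwelling as their main home? yes] → satisfied.
section 10 — Scheduled Person: [Eligible Household (section 5)? yes] AND [not an Approved Household (section 4)? no] AND [the claimant has a dependent child? no] → not satisfied.
section 1 — Excluded Recipient: [Authorised Person (section 3)? yes] OR [Scheduled Person (section 10)? no] OR [the claimant's partner is in remunerative employment? no] → satisfied.
section 11 — Class-S Person: [the claimant is in receipt of a qualifying disability payment? no] OR [the claimant does not occupy the dwelling as their main home? no] → not satisfied.
section 7 — Class-P Recipient: [the claimant has submitted a valid means declaration? no] AND [the claimant has been resident for the qualifying period? yes] → not satisfied.
section 6 — Covered Beneficiary: [the claimant has a dependent child? no] AND [the claimant has caring responsibilities for an adult? yes] → not satisfied.
section 12 — Qualifying Recipient: [Class-P Recipient (section 7)? no] OR [the claimant has caring responsibilities for an adult? yes] OR [not a Covered Beneficiary (section 6)? yes] → satisfied.
section 2 — Licensed Household: [Excluded Recipient (section 1)? yes] AND [Class-S Person (section 11)? no] AND [Qualifying Recipient (section 12)? yes] → not satisfied.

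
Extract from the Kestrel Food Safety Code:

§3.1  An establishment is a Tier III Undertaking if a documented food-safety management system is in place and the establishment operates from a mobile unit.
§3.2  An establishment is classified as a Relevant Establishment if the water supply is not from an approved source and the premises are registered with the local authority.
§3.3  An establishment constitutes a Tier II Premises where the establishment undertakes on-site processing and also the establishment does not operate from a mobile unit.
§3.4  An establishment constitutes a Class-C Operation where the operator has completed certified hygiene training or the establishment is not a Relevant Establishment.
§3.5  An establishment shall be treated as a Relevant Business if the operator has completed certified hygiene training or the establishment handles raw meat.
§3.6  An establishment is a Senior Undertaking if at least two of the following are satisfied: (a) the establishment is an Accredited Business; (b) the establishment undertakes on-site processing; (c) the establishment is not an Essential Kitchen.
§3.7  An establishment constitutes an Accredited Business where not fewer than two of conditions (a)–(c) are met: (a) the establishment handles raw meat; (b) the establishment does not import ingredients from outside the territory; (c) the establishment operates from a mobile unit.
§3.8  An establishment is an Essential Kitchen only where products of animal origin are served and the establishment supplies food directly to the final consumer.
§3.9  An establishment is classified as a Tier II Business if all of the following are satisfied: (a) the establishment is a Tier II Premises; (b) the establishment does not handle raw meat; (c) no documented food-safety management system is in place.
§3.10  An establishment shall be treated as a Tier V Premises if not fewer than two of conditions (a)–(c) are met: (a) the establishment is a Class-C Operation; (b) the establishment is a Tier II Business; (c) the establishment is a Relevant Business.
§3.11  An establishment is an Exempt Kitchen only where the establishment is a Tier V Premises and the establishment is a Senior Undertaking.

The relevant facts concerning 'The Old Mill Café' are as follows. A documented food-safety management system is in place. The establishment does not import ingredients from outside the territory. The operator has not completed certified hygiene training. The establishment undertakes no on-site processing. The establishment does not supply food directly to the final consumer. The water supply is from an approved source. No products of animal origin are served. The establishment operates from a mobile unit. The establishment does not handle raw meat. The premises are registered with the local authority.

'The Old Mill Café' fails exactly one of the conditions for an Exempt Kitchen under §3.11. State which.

Tier V Premises

§3.2 — Relevant Establishment: [the water supply is not from an approved source? no] AND [the premises are registered with the local authority? yes] → not satisfied.
§3.4 — Class-C Operation: [the operator has completed certified hygiene training? no] OR [not a Relevant Establishment (§3.2)? yes] → satisfied.
§3.3 — Tier II Premises: [the establishment undertakes on-site processing? no] AND [the establishment does not operate from a mobile unit? no] → not satisfied.
§3.9 — Tier II Business: [Tier II Premises (§3.3)? no] AND [the establishment does not handle raw meat? yes] AND [no documented food-safety management system is in place? no] → not satisfied.
§3.5 — Relevant Business: [the operator has completed certified hygiene training? no] OR [the establishment handles raw meat? no] → not satisfied.
§3.10 — Tier V Premises: Class-C Operation (§3.4)? yes; Tier II Business (§3.9)? no; Relevant Business (§3.5)? no — 1 of 3 hold (need ≥2) → not satisfied.
§3.7 — Accredited Business: the establishment handles raw meat? no; the establishment does not import ingredients from outside the territory? yes; the establishment operates from a mobile unit? yes — 2 of 3 hold (need ≥2) → satisfied.
§3.8 — Essential Kitchen: [products of animal origin are served? no] AND [the establishment supplies food directly to the final consumer? no] → not satisfied.
§3.6 — Senior Undertaking: Accredited Business (§3.7)? yes; the establishment undertakes on-site processing? no; not an Essential Kitchen (§3.8)? yes — 2 of 3 hold (need ≥2) → satisfied.
§3.11 — Exempt Kitchen: [Tier V Premises (§3.10)? no] AND [Senior Undertaking (§3.6)? yes] → not satisfied.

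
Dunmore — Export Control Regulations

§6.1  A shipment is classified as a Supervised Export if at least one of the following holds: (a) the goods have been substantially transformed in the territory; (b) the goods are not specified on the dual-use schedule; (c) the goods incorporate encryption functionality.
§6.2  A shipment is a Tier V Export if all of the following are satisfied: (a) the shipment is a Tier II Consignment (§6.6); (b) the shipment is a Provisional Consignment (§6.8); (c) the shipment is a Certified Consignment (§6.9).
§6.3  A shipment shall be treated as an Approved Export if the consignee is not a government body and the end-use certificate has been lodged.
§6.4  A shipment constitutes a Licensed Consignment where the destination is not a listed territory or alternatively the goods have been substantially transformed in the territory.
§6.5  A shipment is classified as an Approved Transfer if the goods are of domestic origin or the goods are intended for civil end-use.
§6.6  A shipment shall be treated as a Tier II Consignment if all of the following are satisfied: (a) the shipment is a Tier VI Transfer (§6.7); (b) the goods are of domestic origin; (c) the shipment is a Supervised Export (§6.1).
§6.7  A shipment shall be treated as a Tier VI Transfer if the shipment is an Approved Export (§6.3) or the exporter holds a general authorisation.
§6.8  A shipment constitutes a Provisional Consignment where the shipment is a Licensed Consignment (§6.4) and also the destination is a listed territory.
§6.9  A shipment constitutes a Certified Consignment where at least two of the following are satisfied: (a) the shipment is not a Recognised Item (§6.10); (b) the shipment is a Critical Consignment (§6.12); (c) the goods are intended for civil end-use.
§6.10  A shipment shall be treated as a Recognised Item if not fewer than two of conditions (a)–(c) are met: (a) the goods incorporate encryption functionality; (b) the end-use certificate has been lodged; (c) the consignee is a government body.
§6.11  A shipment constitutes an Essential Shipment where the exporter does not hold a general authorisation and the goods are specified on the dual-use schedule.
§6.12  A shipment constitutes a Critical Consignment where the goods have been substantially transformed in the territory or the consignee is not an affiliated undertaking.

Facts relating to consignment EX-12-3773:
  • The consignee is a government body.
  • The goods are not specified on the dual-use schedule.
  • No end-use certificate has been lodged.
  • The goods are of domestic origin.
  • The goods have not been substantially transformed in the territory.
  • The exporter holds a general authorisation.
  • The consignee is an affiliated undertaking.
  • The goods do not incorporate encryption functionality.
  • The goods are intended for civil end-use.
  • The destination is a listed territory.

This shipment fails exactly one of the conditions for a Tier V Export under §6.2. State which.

Under §6.3: the consignee is not a government body? no; and the end-use certificate has been lodged? no. So the shipment is not an Approved Export.
Under §6.7: Approved Export (§6.3)? no; or the exporter holds a general authorisation? yes. So the shipment is a Tier VI Transfer.
Under §6.1: the goods have been substantially transformed in the territory? no; or the goods are not specified on the dual-use schedule? yes; or the goods incorporate encryption functionality? no. So the shipment is a Supervised Export.
Under §6.6: Tier VI Transfer (§6.7)? yes; and the goods are of domestic origin? yes; and Supervised Export (§6.1)? yes. So the shipment is a Tier II Consignment.
Under §6.4: the destination is not a listed territory? no; or the goods have been substantially transformed in the territory? no. So the shipment is not a Licensed Consignment.
Under §6.8: Licensed Consignment (§6.4)? no; and the destination is a listed territory? yes. So the shipment is not a Provisional Consignment.
Under §6.10: the goods incorporate encryption functionality? no; the end-use certificate has been lodged? no; the consignee is a government body? yes — 1 of 3 hold (need ≥2) → not satisfied.
Under §6.12: the goods have been substantially transformed in the territory? no; or the consignee is not an affiliated undertaking? no. So the shipment is not a Critical Consignment.
Under §6.9: not a Recognised Item (§6.10)? yes; Critical Consignment (§6.12)? no; the goods are intended for civil end-use? yes — 2 of 3 hold (need ≥2) → satisfied.
Under §6.2: Tier II Consignment (§6.6)? yes; and Provisional Consignment (§6.8)? no; and Certified Consignment (§6.9)? yes. So the shipment is not a Tier V Export.

Provisional Consignment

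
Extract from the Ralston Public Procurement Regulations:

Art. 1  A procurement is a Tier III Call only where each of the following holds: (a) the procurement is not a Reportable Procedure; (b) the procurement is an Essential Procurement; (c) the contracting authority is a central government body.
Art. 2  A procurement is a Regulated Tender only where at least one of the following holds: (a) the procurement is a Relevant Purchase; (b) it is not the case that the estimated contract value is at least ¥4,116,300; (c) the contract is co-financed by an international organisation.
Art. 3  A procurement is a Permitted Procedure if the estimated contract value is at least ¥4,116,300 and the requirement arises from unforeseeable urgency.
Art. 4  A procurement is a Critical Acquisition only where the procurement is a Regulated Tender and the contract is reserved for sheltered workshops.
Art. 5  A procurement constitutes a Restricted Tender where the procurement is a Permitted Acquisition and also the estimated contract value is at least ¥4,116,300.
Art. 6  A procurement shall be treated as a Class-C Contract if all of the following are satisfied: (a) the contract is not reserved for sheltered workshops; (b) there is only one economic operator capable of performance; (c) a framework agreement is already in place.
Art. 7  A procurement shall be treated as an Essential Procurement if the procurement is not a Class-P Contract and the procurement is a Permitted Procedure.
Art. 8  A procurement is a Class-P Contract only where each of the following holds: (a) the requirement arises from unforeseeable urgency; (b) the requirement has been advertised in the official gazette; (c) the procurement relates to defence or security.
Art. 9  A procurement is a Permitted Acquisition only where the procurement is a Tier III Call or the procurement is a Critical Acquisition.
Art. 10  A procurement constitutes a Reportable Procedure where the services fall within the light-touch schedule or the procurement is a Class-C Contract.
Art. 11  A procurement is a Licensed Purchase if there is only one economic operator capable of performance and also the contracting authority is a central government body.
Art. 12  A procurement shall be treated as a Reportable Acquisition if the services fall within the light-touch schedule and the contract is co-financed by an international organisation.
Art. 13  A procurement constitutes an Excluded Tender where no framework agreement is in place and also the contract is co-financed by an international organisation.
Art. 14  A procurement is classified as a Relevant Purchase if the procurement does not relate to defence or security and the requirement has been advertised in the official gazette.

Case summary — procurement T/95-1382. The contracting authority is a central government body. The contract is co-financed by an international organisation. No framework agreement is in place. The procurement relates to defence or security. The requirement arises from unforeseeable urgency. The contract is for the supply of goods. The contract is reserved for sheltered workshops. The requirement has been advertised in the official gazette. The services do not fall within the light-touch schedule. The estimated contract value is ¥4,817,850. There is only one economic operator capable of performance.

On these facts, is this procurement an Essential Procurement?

article 8 — Class-P Contract: [the requirement arises from unforeseeable urgency? yes] AND [the requirement has been advertised in the official gazette? yes] AND [the procurement relates to defence or security? yes] → satisfied.
article 3 — Permitted Procedure: [estimated contract value: ¥4,817,850 ≥ ¥4,116,300? yes] AND [the requirement arises from unforeseeable urgency? yes] → satisfied.
article 7 — Essential Procurement: [not a Class-P Contract (article 8)? no] AND [Permitted Procedure (article 3)? yes] → not satisfied.

No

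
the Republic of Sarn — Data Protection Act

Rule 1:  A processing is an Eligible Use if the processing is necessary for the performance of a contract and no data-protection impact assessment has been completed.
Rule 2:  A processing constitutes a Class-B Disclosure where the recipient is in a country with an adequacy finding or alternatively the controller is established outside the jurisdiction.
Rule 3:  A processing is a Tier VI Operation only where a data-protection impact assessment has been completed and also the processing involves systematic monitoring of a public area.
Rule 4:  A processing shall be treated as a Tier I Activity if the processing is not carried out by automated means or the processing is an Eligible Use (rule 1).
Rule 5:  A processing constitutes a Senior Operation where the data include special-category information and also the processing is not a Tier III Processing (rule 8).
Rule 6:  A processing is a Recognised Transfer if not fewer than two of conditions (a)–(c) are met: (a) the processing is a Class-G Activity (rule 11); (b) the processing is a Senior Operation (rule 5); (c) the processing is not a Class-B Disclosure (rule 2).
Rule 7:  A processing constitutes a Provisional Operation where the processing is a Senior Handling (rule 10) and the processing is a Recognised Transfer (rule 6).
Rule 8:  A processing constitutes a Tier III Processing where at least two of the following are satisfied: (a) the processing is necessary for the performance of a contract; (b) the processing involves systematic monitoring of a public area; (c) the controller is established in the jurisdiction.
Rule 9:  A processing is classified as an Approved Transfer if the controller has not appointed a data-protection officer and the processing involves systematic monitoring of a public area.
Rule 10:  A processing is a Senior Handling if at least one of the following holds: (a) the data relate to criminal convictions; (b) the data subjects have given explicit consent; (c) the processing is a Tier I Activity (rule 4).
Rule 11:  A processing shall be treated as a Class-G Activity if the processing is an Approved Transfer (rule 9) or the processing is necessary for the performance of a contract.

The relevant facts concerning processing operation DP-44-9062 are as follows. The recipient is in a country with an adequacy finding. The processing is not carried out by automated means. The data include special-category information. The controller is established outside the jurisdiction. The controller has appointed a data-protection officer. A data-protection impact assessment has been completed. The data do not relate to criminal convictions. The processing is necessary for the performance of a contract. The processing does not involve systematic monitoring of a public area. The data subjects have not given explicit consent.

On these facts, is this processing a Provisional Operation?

Yes

Under rule 1: the processing is necessary for the performance of a contract? yes; and no data-protection impact assessment has been completed? no. So the processing is not an Eligible Use.
Under rule 4: the processing is not carried out by automated means? yes; or Eligible Use (rule 1)? no. So the processing is a Tier I Activity.
Under rule 10: the data relate to criminal convictions? no; or the data subjects have given explicit consent? no; or Tier I Activity (rule 4)? yes. So the processing is a Senior Handling.
Under rule 9: the controller has not appointed a data-protection officer? no; and the processing involves systematic monitoring of a public area? no. So the processing is not an Approved Transfer.
Under rule 11: Approved Transfer (rule 9)? no; or the processing is necessary for the performance of a contract? yes. So the processing is a Class-G Activity.
Under rule 8: the processing is necessary for the performance of a contract? yes; the processing involves systematic monitoring of a public area? no; the controller is established in the jurisdiction? no — 1 of 3 hold (need ≥2) → not satisfied.
Under rule 5: the data include special-category information? yes; and not a Tier III Processing (rule 8)? yes. So the processing is a Senior Operation.
Under rule 2: the recipient is in a country with an adequacy finding? yes; or the controller is established outside the jurisdiction? yes. So the processing is a Class-B Disclosure.
Under rule 6: Class-G Activity (rule 11)? yes; Senior Operation (rule 5)? yes; not a Class-B Disclosure (rule 2)? no — 2 of 3 hold (need ≥2) → satisfied.
Under rule 7: Senior Handling (rule 10)? yes; and Recognised Transfer (rule 6)? yes. So the processing is a Provisional Operation.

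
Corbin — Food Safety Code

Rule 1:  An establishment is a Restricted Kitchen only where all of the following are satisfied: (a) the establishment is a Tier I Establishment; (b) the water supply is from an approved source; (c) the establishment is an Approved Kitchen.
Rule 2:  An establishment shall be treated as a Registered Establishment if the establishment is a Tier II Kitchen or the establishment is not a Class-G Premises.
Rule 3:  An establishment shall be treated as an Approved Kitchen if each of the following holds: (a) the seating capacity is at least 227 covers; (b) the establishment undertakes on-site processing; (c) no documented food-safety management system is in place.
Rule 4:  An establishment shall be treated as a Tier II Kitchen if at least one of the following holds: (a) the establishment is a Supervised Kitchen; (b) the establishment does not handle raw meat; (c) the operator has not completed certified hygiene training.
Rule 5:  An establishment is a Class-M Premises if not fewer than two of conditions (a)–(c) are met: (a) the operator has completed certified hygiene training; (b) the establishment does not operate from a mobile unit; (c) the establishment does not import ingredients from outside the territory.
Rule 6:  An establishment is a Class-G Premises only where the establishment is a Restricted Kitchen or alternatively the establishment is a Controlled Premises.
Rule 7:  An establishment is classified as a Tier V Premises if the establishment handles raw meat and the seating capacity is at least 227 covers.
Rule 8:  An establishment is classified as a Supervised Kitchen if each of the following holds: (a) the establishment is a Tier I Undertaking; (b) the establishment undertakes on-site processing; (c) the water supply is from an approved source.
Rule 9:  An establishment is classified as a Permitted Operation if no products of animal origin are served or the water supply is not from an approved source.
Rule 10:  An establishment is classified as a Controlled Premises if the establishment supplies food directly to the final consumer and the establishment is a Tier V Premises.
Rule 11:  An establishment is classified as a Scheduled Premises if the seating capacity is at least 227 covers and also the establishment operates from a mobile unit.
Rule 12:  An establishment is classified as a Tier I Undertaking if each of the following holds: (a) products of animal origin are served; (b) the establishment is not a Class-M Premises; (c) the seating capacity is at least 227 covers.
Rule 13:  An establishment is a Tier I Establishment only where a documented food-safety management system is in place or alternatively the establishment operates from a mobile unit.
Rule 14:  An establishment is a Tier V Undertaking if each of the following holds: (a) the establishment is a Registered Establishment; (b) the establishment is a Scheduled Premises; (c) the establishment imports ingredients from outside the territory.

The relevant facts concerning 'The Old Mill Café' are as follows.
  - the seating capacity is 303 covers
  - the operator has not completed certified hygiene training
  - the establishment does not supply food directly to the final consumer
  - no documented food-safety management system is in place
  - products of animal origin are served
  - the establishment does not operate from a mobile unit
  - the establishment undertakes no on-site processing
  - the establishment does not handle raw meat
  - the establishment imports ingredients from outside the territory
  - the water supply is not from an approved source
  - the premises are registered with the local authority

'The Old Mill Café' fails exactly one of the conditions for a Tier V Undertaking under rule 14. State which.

Scheduled Premises

rule 5 — Class-M Premises: the operator has completed certified hygiene training? no; the establishment does not operate from a mobile unit? yes; the establishment does not import ingredients from outside the territory? no — 1 of 3 hold (need ≥2) → not satisfied.
rule 12 — Tier I Undertaking: [products of animal origin are served? yes] AND [not a Class-M Premises (rule 5)? yes] AND [seating capacity: 303 covers ≥ 227 covers? yes] → satisfied.
rule 8 — Supervised Kitchen: [Tier I Undertaking (rule 12)? yes] AND [the establishment undertakes on-site processing? no] AND [the water supply is from an approved source? no] → not satisfied.
rule 4 — Tier II Kitchen: [Supervised Kitchen (rule 8)? no] OR [the establishment does not handle raw meat? yes] OR [the operator has not completed certified hygiene training? yes] → satisfied.
rule 13 — Tier I Establishment: [a documented food-safety management system is in place? no] OR [the establishment operates from a mobile unit? no] → not satisfied.
rule 3 — Approved Kitchen: [seating capacity: 303 covers ≥ 227 covers? yes] AND [the establishment undertakes on-site processing? no] AND [no documented food-safety management system is in place? yes] → not satisfied.
rule 1 — Restricted Kitchen: [Tier I Establishment (rule 13)? no] AND [the water supply is from an approved source? no] AND [Approved Kitchen (rule 3)? no] → not satisfied.
rule 7 — Tier V Premises: [the establishment handles raw meat? no] AND [seating capacity: 303 covers ≥ 227 covers? yes] → not satisfied.
rule 10 — Controlled Premises: [the establishment supplies food directly to the final consumer? no] AND [Tier V Premises (rule 7)? no] → not satisfied.
rule 6 — Class-G Premises: [Restricted Kitchen (rule 1)? no] OR [Controlled Premises (rule 10)? no] → not satisfied.
rule 2 — Registered Establishment: [Tier II Kitchen (rule 4)? yes] OR [not a Class-G Premises (rule 6)? yes] → satisfied.
rule 11 — Scheduled Premises: [seating capacity: 303 covers ≥ 227 covers? yes] AND [the establishment operates from a mobile unit? no] → not satisfied.
rule 14 — Tier V Undertaking: [Registered Establishment (rule 2)? yes] AND [Scheduled Premises (rule 11)? no] AND [the establishment imports ingredients from outside the territory? yes] → not satisfied.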